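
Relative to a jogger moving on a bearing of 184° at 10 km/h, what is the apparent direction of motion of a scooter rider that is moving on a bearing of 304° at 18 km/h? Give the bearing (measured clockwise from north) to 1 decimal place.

324.6°

Taking east as x and north as y: scooter rider velocity = (-14.923, 10.065) km/h; jogger velocity = (-0.698, -9.976) km/h.
Velocity of scooter rider relative to jogger = (-14.923, 10.065) − (-0.698, -9.976) = (-14.225, 20.041) km/h.
Bearing = atan2(-14.23, 20.04) = 324.63° clockwise from north.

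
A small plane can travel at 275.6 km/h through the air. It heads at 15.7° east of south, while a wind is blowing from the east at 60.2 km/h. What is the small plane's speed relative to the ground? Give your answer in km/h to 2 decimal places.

265.71 km/h

Taking east as x and north as y: velocity relative to the air = (74.577, -265.318) km/h; the air relative to ground = (-60.200, 0.000) km/h.
Velocity relative to ground = (74.577, -265.318) + (-60.200, 0.000) = (14.377, -265.318) km/h.
Speed = |(14.377, -265.318)| = 265.707 km/h.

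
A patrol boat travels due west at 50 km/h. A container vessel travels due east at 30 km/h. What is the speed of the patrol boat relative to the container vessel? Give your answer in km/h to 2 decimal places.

Taking east as x and north as y: patrol boat velocity = (-50.000, 0.000) km/h; container vessel velocity = (30.000, 0.000) km/h.
Velocity of patrol boat relative to container vessel = (-50.000, 0.000) − (30.000, 0.000) = (-80.000, 0.000) km/h.
Magnitude = |(-80.000, 0.000)| = 80.000 km/h.

80.00 km/h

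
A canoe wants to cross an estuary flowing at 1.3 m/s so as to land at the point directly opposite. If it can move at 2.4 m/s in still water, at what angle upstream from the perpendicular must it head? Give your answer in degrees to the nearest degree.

33°

To cancel the current, the upstream component of the canoe's velocity must equal the flow: 2.4 sin θ = 1.3.
sin θ = 1.3 / 2.4 = 0.5417.
θ = arcsin(0.5417) = 32.797°.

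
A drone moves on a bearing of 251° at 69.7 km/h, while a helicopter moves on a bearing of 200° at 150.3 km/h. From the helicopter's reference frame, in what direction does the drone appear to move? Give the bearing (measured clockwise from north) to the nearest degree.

353°

Taking east as x and north as y: drone velocity = (-65.903, -22.692) km/h; helicopter velocity = (-51.406, -141.236) km/h.
Velocity of drone relative to helicopter = (-65.903, -22.692) − (-51.406, -141.236) = (-14.497, 118.544) km/h.
Bearing = atan2(-14.50, 118.54) = 353.03° clockwise from north.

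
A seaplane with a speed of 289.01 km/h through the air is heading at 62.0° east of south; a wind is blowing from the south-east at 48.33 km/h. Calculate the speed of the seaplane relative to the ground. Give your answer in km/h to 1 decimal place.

243.2 km/h

Taking east as x and north as y: velocity relative to the air = (255.181, -135.682) km/h; the air relative to ground = (-34.174, 34.174) km/h.
Velocity relative to ground = (255.181, -135.682) + (-34.174, 34.174) = (221.006, -101.508) km/h.
Speed = |(221.006, -101.508)| = 243.203 km/h.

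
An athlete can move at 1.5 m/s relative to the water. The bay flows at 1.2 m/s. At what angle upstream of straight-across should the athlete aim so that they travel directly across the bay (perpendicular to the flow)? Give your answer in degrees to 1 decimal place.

To cancel the current, the upstream component of the athlete's velocity must equal the flow: 1.5 sin θ = 1.2.
sin θ = 1.2 / 1.5 = 0.8000.
θ = arcsin(0.8000) = 53.130°.

53.1°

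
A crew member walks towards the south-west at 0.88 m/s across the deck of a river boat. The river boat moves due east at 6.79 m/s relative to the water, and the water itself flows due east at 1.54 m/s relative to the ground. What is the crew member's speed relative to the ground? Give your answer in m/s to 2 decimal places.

7.73 m/s

In east/north components (m/s): crew member relative to river boat = (-0.622, -0.622); river boat relative to water = (6.790, 0.000); water relative to ground = (1.540, 0.000).
Sum = (7.708, -0.622) m/s.
Speed = |(7.708, -0.622)| = 7.733 m/s.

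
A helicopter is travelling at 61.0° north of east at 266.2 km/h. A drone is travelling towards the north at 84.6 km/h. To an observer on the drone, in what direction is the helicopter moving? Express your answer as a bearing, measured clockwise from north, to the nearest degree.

Taking east as x and north as y: helicopter velocity = (129.056, 232.824) km/h; drone velocity = (0.000, 84.600) km/h.
Velocity of helicopter relative to drone = (129.056, 232.824) − (0.000, 84.600) = (129.056, 148.224) km/h.
Bearing = atan2(129.06, 148.22) = 41.05° clockwise from north.

041°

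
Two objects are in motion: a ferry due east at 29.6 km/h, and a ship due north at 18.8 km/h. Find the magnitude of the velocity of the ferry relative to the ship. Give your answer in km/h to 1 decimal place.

35.1 km/h

Taking east as x and north as y: ferry velocity = (29.600, 0.000) km/h; ship velocity = (0.000, 18.800) km/h.
Velocity of ferry relative to ship = (29.600, 0.000) − (0.000, 18.800) = (29.600, -18.800) km/h.
Magnitude = |(29.600, -18.800)| = 35.066 km/h.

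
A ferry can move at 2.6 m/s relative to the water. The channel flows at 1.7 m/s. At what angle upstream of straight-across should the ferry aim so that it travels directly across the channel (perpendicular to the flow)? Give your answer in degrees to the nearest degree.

41°

To cancel the current, the upstream component of the ferry's velocity must equal the flow: 2.6 sin θ = 1.7.
sin θ = 1.7 / 2.6 = 0.6538.
θ = arcsin(0.6538) = 40.832°.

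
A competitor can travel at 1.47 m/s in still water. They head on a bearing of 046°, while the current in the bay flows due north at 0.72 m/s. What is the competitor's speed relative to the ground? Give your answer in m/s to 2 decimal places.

2.04 m/s

Taking east as x and north as y: velocity relative to the water = (1.057, 1.021) m/s; the water relative to ground = (0.000, 0.720) m/s.
Velocity relative to ground = (1.057, 1.021) + (0.000, 0.720) = (1.057, 1.741) m/s.
Speed = |(1.057, 1.741)| = 2.037 m/s.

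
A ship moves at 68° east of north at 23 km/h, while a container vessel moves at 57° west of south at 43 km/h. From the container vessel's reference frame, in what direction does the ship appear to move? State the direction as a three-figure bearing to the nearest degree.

061°

Taking east as x and north as y: ship velocity = (21.325, 8.616) km/h; container vessel velocity = (-36.063, -23.419) km/h.
Velocity of ship relative to container vessel = (21.325, 8.616) − (-36.063, -23.419) = (57.388, 32.035) km/h.
Bearing = atan2(57.39, 32.04) = 60.83° clockwise from north.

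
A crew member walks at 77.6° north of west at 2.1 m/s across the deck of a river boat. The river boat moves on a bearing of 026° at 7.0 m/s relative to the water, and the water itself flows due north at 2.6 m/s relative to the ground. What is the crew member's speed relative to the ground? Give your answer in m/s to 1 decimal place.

11.3 m/s

In east/north components (m/s): crew member relative to river boat = (-0.451, 2.051); river boat relative to water = (3.069, 6.292); water relative to ground = (0.000, 2.600).
Sum = (2.618, 10.943) m/s.
Speed = |(2.618, 10.943)| = 11.251 m/s.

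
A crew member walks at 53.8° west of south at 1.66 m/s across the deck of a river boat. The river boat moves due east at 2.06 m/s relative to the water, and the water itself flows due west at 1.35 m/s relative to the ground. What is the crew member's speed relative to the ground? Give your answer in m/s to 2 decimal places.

1.17 m/s

In east/north components (m/s): crew member relative to river boat = (-1.340, -0.980); river boat relative to water = (2.060, 0.000); water relative to ground = (-1.350, 0.000).
Sum = (-0.630, -0.980) m/s.
Speed = |(-0.630, -0.980)| = 1.165 m/s.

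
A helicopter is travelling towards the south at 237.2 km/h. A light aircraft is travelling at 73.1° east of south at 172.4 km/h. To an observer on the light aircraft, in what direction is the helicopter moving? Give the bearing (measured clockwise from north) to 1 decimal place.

221.4°

Taking east as x and north as y: helicopter velocity = (0.000, -237.200) km/h; light aircraft velocity = (164.955, -50.117) km/h.
Velocity of helicopter relative to light aircraft = (0.000, -237.200) − (164.955, -50.117) = (-164.955, -187.083) km/h.
Bearing = atan2(-164.95, -187.08) = 221.40° clockwise from north.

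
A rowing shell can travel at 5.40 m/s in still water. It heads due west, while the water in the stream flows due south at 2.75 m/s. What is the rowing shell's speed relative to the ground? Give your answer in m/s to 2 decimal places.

Taking east as x and north as y: velocity relative to the water = (-5.400, 0.000) m/s; the water relative to ground = (0.000, -2.750) m/s.
Velocity relative to ground = (-5.400, 0.000) + (0.000, -2.750) = (-5.400, -2.750) m/s.
Speed = |(-5.400, -2.750)| = 6.060 m/s.

6.06 m/s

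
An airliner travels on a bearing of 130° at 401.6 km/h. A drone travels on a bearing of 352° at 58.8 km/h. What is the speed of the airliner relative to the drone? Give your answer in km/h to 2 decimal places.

447.03 km/h

Taking east as x and north as y: airliner velocity = (307.643, -258.144) km/h; drone velocity = (-8.183, 58.228) km/h.
Velocity of airliner relative to drone = (307.643, -258.144) − (-8.183, 58.228) = (315.827, -316.371) km/h.
Magnitude = |(315.827, -316.371)| = 447.032 km/h.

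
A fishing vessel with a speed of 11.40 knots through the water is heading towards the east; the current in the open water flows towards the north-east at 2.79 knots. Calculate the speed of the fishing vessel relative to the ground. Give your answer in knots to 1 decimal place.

13.5 knots

Taking east as x and north as y: velocity relative to the water = (11.400, 0.000) knots; the water relative to ground = (1.973, 1.973) knots.
Velocity relative to ground = (11.400, 0.000) + (1.973, 1.973) = (13.373, 1.973) knots.
Speed = |(13.373, 1.973)| = 13.518 knots.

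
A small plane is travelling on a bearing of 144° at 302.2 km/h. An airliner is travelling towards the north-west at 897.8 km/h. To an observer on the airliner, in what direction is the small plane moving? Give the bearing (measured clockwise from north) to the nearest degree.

Taking east as x and north as y: small plane velocity = (177.629, -244.485) km/h; airliner velocity = (-634.840, 634.840) km/h.
Velocity of small plane relative to airliner = (177.629, -244.485) − (-634.840, 634.840) = (812.469, -879.325) km/h.
Bearing = atan2(812.47, -879.33) = 137.26° clockwise from north.

137°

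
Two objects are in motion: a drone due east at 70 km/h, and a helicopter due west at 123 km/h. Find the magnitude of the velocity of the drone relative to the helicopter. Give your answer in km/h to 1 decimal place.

193.0 km/h

Taking east as x and north as y: drone velocity = (70.000, 0.000) km/h; helicopter velocity = (-123.000, 0.000) km/h.
Velocity of drone relative to helicopter = (70.000, 0.000) − (-123.000, 0.000) = (193.000, 0.000) km/h.
Magnitude = |(193.000, 0.000)| = 193.000 km/h.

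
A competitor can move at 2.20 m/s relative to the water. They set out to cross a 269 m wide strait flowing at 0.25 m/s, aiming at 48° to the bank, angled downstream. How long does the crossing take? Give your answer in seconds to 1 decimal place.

164.5 s

The component of the competitor's velocity perpendicular to the bank is 2.20 × sin 48° = 1.635 m/s.
Only the cross-stream component determines the crossing time; the current contributes nothing perpendicular to the bank.
Time = 269 / 1.635 = 164.534 s.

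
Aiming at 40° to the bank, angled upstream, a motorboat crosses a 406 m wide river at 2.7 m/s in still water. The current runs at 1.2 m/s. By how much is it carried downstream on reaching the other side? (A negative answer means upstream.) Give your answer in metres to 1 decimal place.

Perpendicular speed = 1.736 m/s; crossing time = 406 / 1.736 = 233.935 s.
Net downstream speed = -0.868 m/s.
Drift = -0.868 × 233.935 = -203.130 m (upstream).

-203.1 m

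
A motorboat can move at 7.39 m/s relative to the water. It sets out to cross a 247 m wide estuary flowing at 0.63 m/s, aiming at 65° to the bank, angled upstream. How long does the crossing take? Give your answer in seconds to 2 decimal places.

36.88 s

The component of the motorboat's velocity perpendicular to the bank is 7.39 × sin 65° = 6.698 m/s.
The flow acts along the bank and has no component across it.
Time = 247 / 6.698 = 36.879 s.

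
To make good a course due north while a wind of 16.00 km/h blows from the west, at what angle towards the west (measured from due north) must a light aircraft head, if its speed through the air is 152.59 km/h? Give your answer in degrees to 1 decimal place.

6.0°

The wind pushes perpendicular to the desired track; the heading must have a component into the wind equal to 16.00 km/h: 152.59 sin θ = 16.00.
sin θ = 0.1049, so θ = 6.019°.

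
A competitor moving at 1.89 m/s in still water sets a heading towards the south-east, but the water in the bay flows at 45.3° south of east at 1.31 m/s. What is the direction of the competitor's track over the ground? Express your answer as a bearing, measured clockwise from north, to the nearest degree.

Taking east as x and north as y: velocity relative to the water = (1.336, -1.336) m/s; the water relative to ground = (0.921, -0.931) m/s.
Velocity relative to ground = (1.336, -1.336) + (0.921, -0.931) = (2.258, -2.268) m/s.
Bearing = atan2(2.26, -2.27) = 135.12° clockwise from north.

135°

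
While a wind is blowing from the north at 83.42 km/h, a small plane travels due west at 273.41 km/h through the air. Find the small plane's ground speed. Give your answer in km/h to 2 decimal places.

Taking east as x and north as y: velocity relative to the air = (-273.410, 0.000) km/h; the air relative to ground = (0.000, -83.420) km/h.
Velocity relative to ground = (-273.410, 0.000) + (0.000, -83.420) = (-273.410, -83.420) km/h.
Speed = |(-273.410, -83.420)| = 285.853 km/h.

285.85 km/h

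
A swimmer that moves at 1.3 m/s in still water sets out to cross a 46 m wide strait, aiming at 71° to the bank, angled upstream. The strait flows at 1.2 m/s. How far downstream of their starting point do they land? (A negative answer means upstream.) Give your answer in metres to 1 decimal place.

Perpendicular speed = 1.229 m/s; crossing time = 46 / 1.229 = 37.424 s.
Net downstream speed = 0.777 m/s.
Drift = 0.777 × 37.424 = 29.069 m (downstream).

29.1 m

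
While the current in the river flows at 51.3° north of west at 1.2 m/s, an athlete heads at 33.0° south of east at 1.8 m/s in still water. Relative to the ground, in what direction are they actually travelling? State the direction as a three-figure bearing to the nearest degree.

093°

Taking east as x and north as y: velocity relative to the water = (1.510, -0.980) m/s; the water relative to ground = (-0.750, 0.937) m/s.
Velocity relative to ground = (1.510, -0.980) + (-0.750, 0.937) = (0.759, -0.044) m/s.
Bearing = atan2(0.76, -0.04) = 93.30° clockwise from north.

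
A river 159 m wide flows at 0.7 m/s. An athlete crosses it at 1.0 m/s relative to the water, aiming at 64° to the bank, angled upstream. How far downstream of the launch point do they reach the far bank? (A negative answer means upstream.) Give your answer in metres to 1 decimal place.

46.3 m

Perpendicular speed = 0.899 m/s; crossing time = 159 / 0.899 = 176.904 s.
Net downstream speed = 0.262 m/s.
Drift = 0.262 × 176.904 = 46.283 m (downstream).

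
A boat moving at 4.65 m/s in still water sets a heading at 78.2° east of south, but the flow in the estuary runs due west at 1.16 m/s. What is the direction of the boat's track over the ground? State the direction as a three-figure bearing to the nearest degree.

Taking east as x and north as y: velocity relative to the water = (4.552, -0.951) m/s; the water relative to ground = (-1.160, 0.000) m/s.
Velocity relative to ground = (4.552, -0.951) + (-1.160, 0.000) = (3.392, -0.951) m/s.
Bearing = atan2(3.39, -0.95) = 105.66° clockwise from north.

106°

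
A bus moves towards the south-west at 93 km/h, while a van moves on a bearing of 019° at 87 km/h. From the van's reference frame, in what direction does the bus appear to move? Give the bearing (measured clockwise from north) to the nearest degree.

212°

Taking east as x and north as y: bus velocity = (-65.761, -65.761) km/h; van velocity = (28.324, 82.260) km/h.
Velocity of bus relative to van = (-65.761, -65.761) − (28.324, 82.260) = (-94.085, -148.021) km/h.
Bearing = atan2(-94.09, -148.02) = 212.44° clockwise from north.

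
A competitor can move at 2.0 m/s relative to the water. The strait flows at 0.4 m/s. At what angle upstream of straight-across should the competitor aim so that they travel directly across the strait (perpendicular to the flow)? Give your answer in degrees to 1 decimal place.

11.5°

To cancel the current, the upstream component of the competitor's velocity must equal the flow: 2.0 sin θ = 0.4.
sin θ = 0.4 / 2.0 = 0.2000.
θ = arcsin(0.2000) = 11.537°.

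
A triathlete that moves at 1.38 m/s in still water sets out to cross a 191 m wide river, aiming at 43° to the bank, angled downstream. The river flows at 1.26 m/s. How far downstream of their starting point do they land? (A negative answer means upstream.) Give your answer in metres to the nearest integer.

Perpendicular speed = 0.941 m/s; crossing time = 191 / 0.941 = 202.942 s.
Net downstream speed = 2.269 m/s.
Drift = 2.269 × 202.942 = 460.529 m (downstream).

461 m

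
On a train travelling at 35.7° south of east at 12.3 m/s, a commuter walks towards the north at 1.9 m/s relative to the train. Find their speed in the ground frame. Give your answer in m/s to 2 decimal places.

Taking east as x and north as y: train velocity = (9.989, -7.178) m/s; commuter velocity relative to train = (0.000, 1.900) m/s.
Velocity relative to ground = (9.989, -7.178) + (0.000, 1.900) = (9.989, -5.278) m/s.
Speed = |(9.989, -5.278)| = 11.297 m/s.

11.30 m/s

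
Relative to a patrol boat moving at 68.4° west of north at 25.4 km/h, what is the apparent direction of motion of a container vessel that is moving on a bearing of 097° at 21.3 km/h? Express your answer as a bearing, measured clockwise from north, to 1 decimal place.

104.9°

Taking east as x and north as y: container vessel velocity = (21.141, -2.596) km/h; patrol boat velocity = (-23.616, 9.350) km/h.
Velocity of container vessel relative to patrol boat = (21.141, -2.596) − (-23.616, 9.350) = (44.758, -11.946) km/h.
Bearing = atan2(44.76, -11.95) = 104.94° clockwise from north.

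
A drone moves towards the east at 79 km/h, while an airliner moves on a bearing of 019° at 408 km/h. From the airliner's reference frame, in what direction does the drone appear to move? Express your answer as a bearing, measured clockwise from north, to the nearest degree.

188°

Taking east as x and north as y: drone velocity = (79.000, 0.000) km/h; airliner velocity = (132.832, 385.772) km/h.
Velocity of drone relative to airliner = (79.000, 0.000) − (132.832, 385.772) = (-53.832, -385.772) km/h.
Bearing = atan2(-53.83, -385.77) = 187.94° clockwise from north.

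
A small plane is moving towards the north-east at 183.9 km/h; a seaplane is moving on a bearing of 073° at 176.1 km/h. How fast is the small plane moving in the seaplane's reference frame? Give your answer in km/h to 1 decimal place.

87.4 km/h

Taking east as x and north as y: small plane velocity = (130.037, 130.037) km/h; seaplane velocity = (168.405, 51.487) km/h.
Velocity of small plane relative to seaplane = (130.037, 130.037) − (168.405, 51.487) = (-38.368, 78.550) km/h.
Magnitude = |(-38.368, 78.550)| = 87.420 km/h.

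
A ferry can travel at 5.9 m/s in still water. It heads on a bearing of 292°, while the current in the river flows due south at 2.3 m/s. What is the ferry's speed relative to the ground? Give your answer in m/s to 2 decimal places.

5.47 m/s

Taking east as x and north as y: velocity relative to the water = (-5.470, 2.210) m/s; the water relative to ground = (0.000, -2.300) m/s.
Velocity relative to ground = (-5.470, 2.210) + (0.000, -2.300) = (-5.470, -0.090) m/s.
Speed = |(-5.470, -0.090)| = 5.471 m/s.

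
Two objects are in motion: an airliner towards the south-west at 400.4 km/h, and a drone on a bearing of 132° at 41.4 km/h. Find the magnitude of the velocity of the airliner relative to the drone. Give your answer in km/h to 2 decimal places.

Taking east as x and north as y: airliner velocity = (-283.126, -283.126) km/h; drone velocity = (30.766, -27.702) km/h.
Velocity of airliner relative to drone = (-283.126, -283.126) − (30.766, -27.702) = (-313.892, -255.424) km/h.
Magnitude = |(-313.892, -255.424)| = 404.684 km/h.

404.68 km/h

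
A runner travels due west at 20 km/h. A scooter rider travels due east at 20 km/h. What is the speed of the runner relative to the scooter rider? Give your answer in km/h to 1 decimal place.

40.0 km/h

Taking east as x and north as y: runner velocity = (-20.000, 0.000) km/h; scooter rider velocity = (20.000, 0.000) km/h.
Velocity of runner relative to scooter rider = (-20.000, 0.000) − (20.000, 0.000) = (-40.000, 0.000) km/h.
Magnitude = |(-40.000, 0.000)| = 40.000 km/h.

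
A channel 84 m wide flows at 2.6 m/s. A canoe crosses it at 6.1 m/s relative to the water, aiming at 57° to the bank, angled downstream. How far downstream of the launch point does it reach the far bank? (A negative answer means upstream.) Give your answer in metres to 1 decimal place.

Perpendicular speed = 5.116 m/s; crossing time = 84 / 5.116 = 16.419 s.
Net downstream speed = 5.922 m/s.
Drift = 5.922 × 16.419 = 97.241 m (downstream).

97.2 m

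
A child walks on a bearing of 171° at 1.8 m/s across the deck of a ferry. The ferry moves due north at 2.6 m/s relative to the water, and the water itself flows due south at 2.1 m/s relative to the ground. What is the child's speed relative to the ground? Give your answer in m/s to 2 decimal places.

In east/north components (m/s): child relative to ferry = (0.282, -1.778); ferry relative to water = (0.000, 2.600); water relative to ground = (0.000, -2.100).
Sum = (0.282, -1.278) m/s.
Speed = |(0.282, -1.278)| = 1.308 m/s.

1.31 m/s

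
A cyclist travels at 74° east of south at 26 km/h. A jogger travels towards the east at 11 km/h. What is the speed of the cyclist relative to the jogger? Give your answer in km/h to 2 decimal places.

15.72 km/h

Taking east as x and north as y: cyclist velocity = (24.993, -7.167) km/h; jogger velocity = (11.000, 0.000) km/h.
Velocity of cyclist relative to jogger = (24.993, -7.167) − (11.000, 0.000) = (13.993, -7.167) km/h.
Magnitude = |(13.993, -7.167)| = 15.721 km/h.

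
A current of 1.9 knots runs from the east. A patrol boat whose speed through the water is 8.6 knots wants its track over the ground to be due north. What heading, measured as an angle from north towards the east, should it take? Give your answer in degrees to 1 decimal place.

The current pushes perpendicular to the desired track; the heading must have a component into the current equal to 1.9 knots: 8.6 sin θ = 1.9.
sin θ = 0.2209, so θ = 12.764°.

12.8°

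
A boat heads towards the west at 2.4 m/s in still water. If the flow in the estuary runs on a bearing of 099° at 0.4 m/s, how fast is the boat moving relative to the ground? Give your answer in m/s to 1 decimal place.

2.0 m/s

Taking east as x and north as y: velocity relative to the water = (-2.400, 0.000) m/s; the water relative to ground = (0.395, -0.063) m/s.
Velocity relative to ground = (-2.400, 0.000) + (0.395, -0.063) = (-2.005, -0.063) m/s.
Speed = |(-2.005, -0.063)| = 2.006 m/s.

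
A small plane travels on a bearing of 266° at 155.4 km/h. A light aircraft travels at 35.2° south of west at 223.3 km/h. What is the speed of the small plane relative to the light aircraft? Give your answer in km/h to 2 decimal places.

Taking east as x and north as y: small plane velocity = (-155.021, -10.840) km/h; light aircraft velocity = (-182.468, -128.717) km/h.
Velocity of small plane relative to light aircraft = (-155.021, -10.840) − (-182.468, -128.717) = (27.447, 117.877) km/h.
Magnitude = |(27.447, 117.877)| = 121.030 km/h.

121.03 km/h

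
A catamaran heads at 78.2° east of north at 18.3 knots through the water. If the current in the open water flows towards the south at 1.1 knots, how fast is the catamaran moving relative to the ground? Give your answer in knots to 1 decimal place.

Taking east as x and north as y: velocity relative to the water = (17.913, 3.742) knots; the water relative to ground = (0.000, -1.100) knots.
Velocity relative to ground = (17.913, 3.742) + (0.000, -1.100) = (17.913, 2.642) knots.
Speed = |(17.913, 2.642)| = 18.107 knots.

18.1 knots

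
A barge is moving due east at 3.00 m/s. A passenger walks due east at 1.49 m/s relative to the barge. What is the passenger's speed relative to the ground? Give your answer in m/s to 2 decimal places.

Taking east as x and north as y: barge velocity = (3.000, 0.000) m/s; passenger velocity relative to barge = (1.490, 0.000) m/s.
Velocity relative to ground = (3.000, 0.000) + (1.490, 0.000) = (4.490, 0.000) m/s.
Speed = |(4.490, 0.000)| = 4.490 m/s.

4.49 m/s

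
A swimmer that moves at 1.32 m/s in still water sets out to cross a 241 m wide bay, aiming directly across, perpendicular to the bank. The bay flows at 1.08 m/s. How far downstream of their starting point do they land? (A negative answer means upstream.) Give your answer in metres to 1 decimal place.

Perpendicular speed = 1.320 m/s; crossing time = 241 / 1.320 = 182.576 s.
Net downstream speed = 1.080 m/s.
Drift = 1.080 × 182.576 = 197.182 m (downstream).

197.2 m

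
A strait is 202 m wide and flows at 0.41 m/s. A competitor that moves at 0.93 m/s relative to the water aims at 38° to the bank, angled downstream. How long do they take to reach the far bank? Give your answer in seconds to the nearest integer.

The component of the competitor's velocity perpendicular to the bank is 0.93 × sin 38° = 0.573 m/s.
The flow acts along the bank and has no component across it.
Time = 202 / 0.573 = 352.798 s.

353 s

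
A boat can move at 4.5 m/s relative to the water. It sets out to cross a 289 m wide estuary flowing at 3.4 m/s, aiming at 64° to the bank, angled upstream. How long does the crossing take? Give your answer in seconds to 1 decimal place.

The component of the boat's velocity perpendicular to the bank is 4.5 × sin 64° = 4.045 m/s.
The flow acts along the bank and has no component across it.
Time = 289 / 4.045 = 71.454 s.

71.5 s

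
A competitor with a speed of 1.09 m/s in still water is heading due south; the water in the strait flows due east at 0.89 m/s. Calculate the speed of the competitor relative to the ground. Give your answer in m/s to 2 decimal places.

1.41 m/s

Taking east as x and north as y: velocity relative to the water = (0.000, -1.090) m/s; the water relative to ground = (0.890, 0.000) m/s.
Velocity relative to ground = (0.000, -1.090) + (0.890, 0.000) = (0.890, -1.090) m/s.
Speed = |(0.890, -1.090)| = 1.407 m/s.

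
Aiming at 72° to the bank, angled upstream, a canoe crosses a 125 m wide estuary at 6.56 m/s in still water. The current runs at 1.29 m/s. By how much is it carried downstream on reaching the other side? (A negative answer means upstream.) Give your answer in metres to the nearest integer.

-15 m

Perpendicular speed = 6.239 m/s; crossing time = 125 / 6.239 = 20.035 s.
Net downstream speed = -0.737 m/s.
Drift = -0.737 × 20.035 = -14.769 m (upstream).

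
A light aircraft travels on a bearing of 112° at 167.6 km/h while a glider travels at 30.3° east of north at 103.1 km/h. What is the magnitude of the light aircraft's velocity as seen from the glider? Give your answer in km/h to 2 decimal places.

183.66 km/h

Taking east as x and north as y: light aircraft velocity = (155.396, -62.784) km/h; glider velocity = (52.017, 89.016) km/h.
Velocity of light aircraft relative to glider = (155.396, -62.784) − (52.017, 89.016) = (103.379, -151.800) km/h.
Magnitude = |(103.379, -151.800)| = 183.659 km/h.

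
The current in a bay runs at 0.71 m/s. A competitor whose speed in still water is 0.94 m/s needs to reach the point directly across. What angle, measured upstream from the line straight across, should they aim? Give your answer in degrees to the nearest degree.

49°

To cancel the current, the upstream component of the competitor's velocity must equal the flow: 0.94 sin θ = 0.71.
sin θ = 0.71 / 0.94 = 0.7553.
θ = arcsin(0.7553) = 49.053°.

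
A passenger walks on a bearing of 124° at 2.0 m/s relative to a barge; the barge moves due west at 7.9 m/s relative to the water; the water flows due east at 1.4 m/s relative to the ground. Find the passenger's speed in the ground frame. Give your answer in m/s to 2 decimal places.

4.97 m/s

In east/north components (m/s): passenger relative to barge = (1.658, -1.118); barge relative to water = (-7.900, 0.000); water relative to ground = (1.400, 0.000).
Sum = (-4.842, -1.118) m/s.
Speed = |(-4.842, -1.118)| = 4.969 m/s.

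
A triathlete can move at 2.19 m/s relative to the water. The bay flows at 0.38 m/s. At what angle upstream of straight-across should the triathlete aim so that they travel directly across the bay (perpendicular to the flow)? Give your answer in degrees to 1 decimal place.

To cancel the current, the upstream component of the triathlete's velocity must equal the flow: 2.19 sin θ = 0.38.
sin θ = 0.38 / 2.19 = 0.1735.
θ = arcsin(0.1735) = 9.992°.

10.0°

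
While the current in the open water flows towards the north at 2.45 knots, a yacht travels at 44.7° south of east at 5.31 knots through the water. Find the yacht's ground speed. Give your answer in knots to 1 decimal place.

Taking east as x and north as y: velocity relative to the water = (3.774, -3.735) knots; the water relative to ground = (0.000, 2.450) knots.
Velocity relative to ground = (3.774, -3.735) + (0.000, 2.450) = (3.774, -1.285) knots.
Speed = |(3.774, -1.285)| = 3.987 knots.

4.0 knots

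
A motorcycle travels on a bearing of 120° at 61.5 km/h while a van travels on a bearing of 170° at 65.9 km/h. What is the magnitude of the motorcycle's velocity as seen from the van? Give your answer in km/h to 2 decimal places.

53.99 km/h

Taking east as x and north as y: motorcycle velocity = (53.261, -30.750) km/h; van velocity = (11.443, -64.899) km/h.
Velocity of motorcycle relative to van = (53.261, -30.750) − (11.443, -64.899) = (41.817, 34.149) km/h.
Magnitude = |(41.817, 34.149)| = 53.989 km/h.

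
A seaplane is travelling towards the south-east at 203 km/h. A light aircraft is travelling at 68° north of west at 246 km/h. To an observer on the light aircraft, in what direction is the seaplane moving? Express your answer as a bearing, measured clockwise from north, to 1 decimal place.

Taking east as x and north as y: seaplane velocity = (143.543, -143.543) km/h; light aircraft velocity = (-92.153, 228.087) km/h.
Velocity of seaplane relative to light aircraft = (143.543, -143.543) − (-92.153, 228.087) = (235.696, -371.630) km/h.
Bearing = atan2(235.70, -371.63) = 147.62° clockwise from north.

147.6°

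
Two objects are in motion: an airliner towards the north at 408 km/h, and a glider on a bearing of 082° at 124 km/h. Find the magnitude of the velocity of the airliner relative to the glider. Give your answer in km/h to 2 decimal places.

Taking east as x and north as y: airliner velocity = (0.000, 408.000) km/h; glider velocity = (122.793, 17.257) km/h.
Velocity of airliner relative to glider = (0.000, 408.000) − (122.793, 17.257) = (-122.793, 390.743) km/h.
Magnitude = |(-122.793, 390.743)| = 409.583 km/h.

409.58 km/h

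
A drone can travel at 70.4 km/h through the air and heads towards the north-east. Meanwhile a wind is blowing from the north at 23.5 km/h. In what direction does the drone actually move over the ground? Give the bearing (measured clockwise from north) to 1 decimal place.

062.2°

Taking east as x and north as y: velocity relative to the air = (49.780, 49.780) km/h; the air relative to ground = (0.000, -23.500) km/h.
Velocity relative to ground = (49.780, 49.780) + (0.000, -23.500) = (49.780, 26.280) km/h.
Bearing = atan2(49.78, 26.28) = 62.17° clockwise from north.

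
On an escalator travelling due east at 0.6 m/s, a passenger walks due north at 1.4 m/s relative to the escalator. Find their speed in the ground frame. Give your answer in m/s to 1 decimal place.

Taking east as x and north as y: escalator velocity = (0.600, 0.000) m/s; passenger velocity relative to escalator = (0.000, 1.400) m/s.
Velocity relative to ground = (0.600, 0.000) + (0.000, 1.400) = (0.600, 1.400) m/s.
Speed = |(0.600, 1.400)| = 1.523 m/s.

1.5 m/s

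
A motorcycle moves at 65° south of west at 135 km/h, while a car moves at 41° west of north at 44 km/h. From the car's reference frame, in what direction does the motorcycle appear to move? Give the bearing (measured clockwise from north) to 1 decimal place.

190.3°

Taking east as x and north as y: motorcycle velocity = (-57.053, -122.352) km/h; car velocity = (-28.867, 33.207) km/h.
Velocity of motorcycle relative to car = (-57.053, -122.352) − (-28.867, 33.207) = (-28.187, -155.559) km/h.
Bearing = atan2(-28.19, -155.56) = 190.27° clockwise from north.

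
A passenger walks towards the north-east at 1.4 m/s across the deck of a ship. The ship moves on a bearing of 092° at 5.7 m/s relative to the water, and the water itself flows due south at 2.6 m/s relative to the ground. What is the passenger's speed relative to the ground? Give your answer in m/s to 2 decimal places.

6.93 m/s

In east/north components (m/s): passenger relative to ship = (0.990, 0.990); ship relative to water = (5.697, -0.199); water relative to ground = (0.000, -2.600).
Sum = (6.686, -1.809) m/s.
Speed = |(6.686, -1.809)| = 6.927 m/s.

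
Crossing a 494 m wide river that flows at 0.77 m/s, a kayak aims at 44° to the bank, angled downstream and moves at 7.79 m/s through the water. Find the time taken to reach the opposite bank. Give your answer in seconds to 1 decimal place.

91.3 s

The component of the kayak's velocity perpendicular to the bank is 7.79 × sin 44° = 5.411 m/s.
Only the cross-stream component determines the crossing time; the current contributes nothing perpendicular to the bank.
Time = 494 / 5.411 = 91.289 s.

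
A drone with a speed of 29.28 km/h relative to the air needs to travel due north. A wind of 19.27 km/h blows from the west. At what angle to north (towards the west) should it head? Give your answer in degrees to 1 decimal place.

41.2°

The wind pushes perpendicular to the desired track; the heading must have a component into the wind equal to 19.27 km/h: 29.28 sin θ = 19.27.
sin θ = 0.6581, so θ = 41.157°.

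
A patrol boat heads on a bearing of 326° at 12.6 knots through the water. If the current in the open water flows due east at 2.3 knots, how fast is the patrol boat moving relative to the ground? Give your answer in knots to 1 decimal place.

11.5 knots

Taking east as x and north as y: velocity relative to the water = (-7.046, 10.446) knots; the water relative to ground = (2.300, 0.000) knots.
Velocity relative to ground = (-7.046, 10.446) + (2.300, 0.000) = (-4.746, 10.446) knots.
Speed = |(-4.746, 10.446)| = 11.473 knots.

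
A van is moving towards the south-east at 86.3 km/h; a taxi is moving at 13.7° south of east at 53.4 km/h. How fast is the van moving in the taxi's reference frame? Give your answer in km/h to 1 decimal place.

49.2 km/h

Taking east as x and north as y: van velocity = (61.023, -61.023) km/h; taxi velocity = (51.881, -12.647) km/h.
Velocity of van relative to taxi = (61.023, -61.023) − (51.881, -12.647) = (9.143, -48.376) km/h.
Magnitude = |(9.143, -48.376)| = 49.233 km/h.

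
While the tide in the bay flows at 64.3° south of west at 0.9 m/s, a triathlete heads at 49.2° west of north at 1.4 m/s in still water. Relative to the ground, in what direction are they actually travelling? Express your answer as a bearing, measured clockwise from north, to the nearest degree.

274°

Taking east as x and north as y: velocity relative to the water = (-1.060, 0.915) m/s; the water relative to ground = (-0.390, -0.811) m/s.
Velocity relative to ground = (-1.060, 0.915) + (-0.390, -0.811) = (-1.450, 0.104) m/s.
Bearing = atan2(-1.45, 0.10) = 274.10° clockwise from north.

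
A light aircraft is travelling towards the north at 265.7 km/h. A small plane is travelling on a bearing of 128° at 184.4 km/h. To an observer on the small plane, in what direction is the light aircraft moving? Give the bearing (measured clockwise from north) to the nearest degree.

Taking east as x and north as y: light aircraft velocity = (0.000, 265.700) km/h; small plane velocity = (145.309, -113.528) km/h.
Velocity of light aircraft relative to small plane = (0.000, 265.700) − (145.309, -113.528) = (-145.309, 379.228) km/h.
Bearing = atan2(-145.31, 379.23) = 339.03° clockwise from north.

339°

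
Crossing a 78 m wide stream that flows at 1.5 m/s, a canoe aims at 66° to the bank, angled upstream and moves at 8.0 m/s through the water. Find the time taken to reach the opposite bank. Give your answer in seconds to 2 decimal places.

The component of the canoe's velocity perpendicular to the bank is 8.0 × sin 66° = 7.308 m/s.
The flow acts along the bank and has no component across it.
Time = 78 / 7.308 = 10.673 s.

10.67 s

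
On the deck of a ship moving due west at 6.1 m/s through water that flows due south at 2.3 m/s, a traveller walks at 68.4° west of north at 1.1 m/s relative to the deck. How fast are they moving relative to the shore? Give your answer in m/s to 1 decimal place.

7.4 m/s

In east/north components (m/s): traveller relative to ship = (-1.023, 0.405); ship relative to water = (-6.100, 0.000); water relative to ground = (0.000, -2.300).
Sum = (-7.123, -1.895) m/s.
Speed = |(-7.123, -1.895)| = 7.371 m/s.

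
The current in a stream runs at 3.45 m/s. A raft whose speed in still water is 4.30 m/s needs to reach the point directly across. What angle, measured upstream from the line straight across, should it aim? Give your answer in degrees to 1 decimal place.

To cancel the current, the upstream component of the raft's velocity must equal the flow: 4.30 sin θ = 3.45.
sin θ = 3.45 / 4.30 = 0.8023.
θ = arcsin(0.8023) = 53.353°.

53.4°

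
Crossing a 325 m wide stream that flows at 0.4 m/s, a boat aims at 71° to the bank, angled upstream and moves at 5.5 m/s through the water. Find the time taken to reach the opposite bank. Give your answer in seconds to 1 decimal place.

62.5 s

The component of the boat's velocity perpendicular to the bank is 5.5 × sin 71° = 5.200 m/s.
The flow acts along the bank and has no component across it.
Time = 325 / 5.200 = 62.496 s.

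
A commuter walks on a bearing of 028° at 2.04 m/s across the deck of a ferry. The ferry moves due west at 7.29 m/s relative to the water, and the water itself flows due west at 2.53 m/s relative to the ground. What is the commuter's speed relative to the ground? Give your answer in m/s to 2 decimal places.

In east/north components (m/s): commuter relative to ferry = (0.958, 1.801); ferry relative to water = (-7.290, 0.000); water relative to ground = (-2.530, 0.000).
Sum = (-8.862, 1.801) m/s.
Speed = |(-8.862, 1.801)| = 9.043 m/s.

9.04 m/s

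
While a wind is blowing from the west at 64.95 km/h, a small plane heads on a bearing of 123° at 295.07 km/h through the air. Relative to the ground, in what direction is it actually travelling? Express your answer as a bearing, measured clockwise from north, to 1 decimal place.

Taking east as x and north as y: velocity relative to the air = (247.467, -160.707) km/h; the air relative to ground = (64.950, 0.000) km/h.
Velocity relative to ground = (247.467, -160.707) + (64.950, 0.000) = (312.417, -160.707) km/h.
Bearing = atan2(312.42, -160.71) = 117.22° clockwise from north.

117.2°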